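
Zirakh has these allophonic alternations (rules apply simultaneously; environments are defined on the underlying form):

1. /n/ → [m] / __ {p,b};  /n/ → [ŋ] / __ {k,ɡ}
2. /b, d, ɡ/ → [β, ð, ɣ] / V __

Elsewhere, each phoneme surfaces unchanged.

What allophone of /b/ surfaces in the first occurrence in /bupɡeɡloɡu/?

/b/ (word-initial): rule 2 targets it, but not immediately after a vowel → unchanged [b].

[b]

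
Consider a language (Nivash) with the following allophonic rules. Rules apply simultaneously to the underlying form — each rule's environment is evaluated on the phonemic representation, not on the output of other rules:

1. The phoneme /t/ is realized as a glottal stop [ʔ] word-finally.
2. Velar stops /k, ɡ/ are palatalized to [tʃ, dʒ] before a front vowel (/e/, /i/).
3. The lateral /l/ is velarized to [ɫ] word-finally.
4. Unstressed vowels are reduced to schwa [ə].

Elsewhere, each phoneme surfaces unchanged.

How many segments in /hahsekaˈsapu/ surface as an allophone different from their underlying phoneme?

Segments that undergo a rule: /a/ → [ə] (rule 4); /e/ → [ə] (rule 4); /a/ → [ə] (rule 4); /u/ → [ə] (rule 4).
All other segments surface unchanged.

4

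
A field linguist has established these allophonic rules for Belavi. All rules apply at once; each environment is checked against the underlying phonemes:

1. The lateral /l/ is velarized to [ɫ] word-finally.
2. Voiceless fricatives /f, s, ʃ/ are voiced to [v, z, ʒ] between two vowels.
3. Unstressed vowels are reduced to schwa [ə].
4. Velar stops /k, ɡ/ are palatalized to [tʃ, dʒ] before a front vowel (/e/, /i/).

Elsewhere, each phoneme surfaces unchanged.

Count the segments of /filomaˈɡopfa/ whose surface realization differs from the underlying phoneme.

4

Segments that undergo a rule: /i/ → [ə] (rule 3); /o/ → [ə] (rule 3); /a/ → [ə] (rule 3); /a/ → [ə] (rule 3).
All other segments surface unchanged.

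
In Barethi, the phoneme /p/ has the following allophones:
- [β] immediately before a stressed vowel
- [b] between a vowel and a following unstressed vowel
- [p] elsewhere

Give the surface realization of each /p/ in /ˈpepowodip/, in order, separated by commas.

[β], [b], [p]

Occurrence 1 (position 1): immediately before a stressed vowel → [β].
Occurrence 2 (position 3): between a vowel and a following unstressed vowel → [b].
Occurrence 3 (position 9): no conditioning environment matches → elsewhere allophone [p].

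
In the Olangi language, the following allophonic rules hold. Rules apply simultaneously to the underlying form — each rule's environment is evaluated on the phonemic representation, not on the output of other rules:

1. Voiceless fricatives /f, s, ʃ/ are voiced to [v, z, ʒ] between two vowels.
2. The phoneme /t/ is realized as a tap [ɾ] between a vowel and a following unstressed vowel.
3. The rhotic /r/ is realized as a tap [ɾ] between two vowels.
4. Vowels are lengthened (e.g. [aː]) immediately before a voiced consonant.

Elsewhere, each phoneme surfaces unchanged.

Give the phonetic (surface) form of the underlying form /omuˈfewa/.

Rule 4 applies to /o/ (word-initial: before a voiced consonant) → [oː].
/m/ — not in any rule's target class → [m].
/u/ — between /m/ and /f/; rule 4 does not apply here → [u].
/f/ (between /u/ and /e/): between two vowels, so rule 1 applies → [v].
/e/ (between /f/ and /w/): before a voiced consonant, so rule 4 applies → [eː].
/w/ (between /e/ and /a/) is unaffected → [w].
/a/ — word-final; rule 4 does not apply here → [a].

[oːmuˈveːwa]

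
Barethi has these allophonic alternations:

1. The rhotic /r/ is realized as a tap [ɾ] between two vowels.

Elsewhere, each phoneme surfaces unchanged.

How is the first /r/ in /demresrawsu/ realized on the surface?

[r]

/r/ (between /m/ and /e/) is in the target of rule 1 but the environment (between two vowels) is not met → [r].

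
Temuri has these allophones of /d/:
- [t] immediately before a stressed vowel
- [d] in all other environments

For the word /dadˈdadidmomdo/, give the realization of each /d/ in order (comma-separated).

[d], [d], [t], [d], [d], [d]

Occurrence 1 (position 1): no conditioning environment matches → elsewhere allophone [d].
Occurrence 2 (position 3): no conditioning environment matches → elsewhere allophone [d].
Occurrence 3 (position 4): immediately before a stressed vowel → [t].
Occurrence 4 (position 6): no conditioning environment matches → elsewhere allophone [d].
Occurrence 5 (position 8): no conditioning environment matches → elsewhere allophone [d].
Occurrence 6 (position 12): no conditioning environment matches → elsewhere allophone [d].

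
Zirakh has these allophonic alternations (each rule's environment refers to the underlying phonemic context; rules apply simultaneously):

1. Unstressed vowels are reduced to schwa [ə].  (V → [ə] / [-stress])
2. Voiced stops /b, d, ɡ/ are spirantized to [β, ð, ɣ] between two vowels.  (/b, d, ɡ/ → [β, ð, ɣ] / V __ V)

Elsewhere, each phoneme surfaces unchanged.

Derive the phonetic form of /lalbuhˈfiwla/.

[ləlbəhˈfiwlə]

/l/ (word-initial): no rule targets it → [l].
/a/ (between /l/ and /l/): in an unstressed syllable, so rule 1 applies → [ə].
/l/ stays [l].
/b/ (between /l/ and /u/) fails the environment for rule 2, so it stays [b].
/u/ (between /b/ and /h/): in an unstressed syllable, so rule 1 applies → [ə].
/h/ stays [h].
/f/ (between /h/ and /i/) is unaffected → [f].
/i/ (between /f/ and /w/) is in the target of rule 1 but the environment (in an unstressed syllable) is not met → [i].
/w/ — not in any rule's target class → [w].
/l/ stays [l].
/a/ (word-final): in an unstressed syllable, so rule 1 applies → [ə].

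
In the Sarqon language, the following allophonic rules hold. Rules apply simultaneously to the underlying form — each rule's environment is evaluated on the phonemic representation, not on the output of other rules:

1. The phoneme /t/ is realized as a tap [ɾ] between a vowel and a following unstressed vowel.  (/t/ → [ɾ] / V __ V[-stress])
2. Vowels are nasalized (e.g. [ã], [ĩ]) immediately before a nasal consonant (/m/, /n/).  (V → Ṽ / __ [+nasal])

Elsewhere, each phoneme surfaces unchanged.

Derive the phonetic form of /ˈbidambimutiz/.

/b/ — not in any rule's target class → [b].
/i/ (between /b/ and /d/) fails the environment for rule 2, so it stays [i].
/d/ — not in any rule's target class → [d].
/a/ (between /d/ and /m/): before a nasal consonant, so rule 2 applies → [ã].
/m/ (between /a/ and /b/) is unaffected → [m].
/b/ (between /m/ and /i/) is unaffected → [b].
/i/ — between /b/ and /m/, before a nasal consonant — surfaces as [ĩ] (rule 2).
/m/ (between /i/ and /u/): no rule targets it → [m].
/u/ (between /m/ and /t/) fails the environment for rule 2, so it stays [u].
/t/ (between /u/ and /i/) occurs between a vowel and a following unstressed vowel → [ɾ] by rule 1.
/i/ (between /t/ and /z/): rule 2 targets it, but not before a nasal consonant → unchanged [i].
/z/ (word-final): no rule targets it → [z].

[ˈbidãmbĩmuɾiz]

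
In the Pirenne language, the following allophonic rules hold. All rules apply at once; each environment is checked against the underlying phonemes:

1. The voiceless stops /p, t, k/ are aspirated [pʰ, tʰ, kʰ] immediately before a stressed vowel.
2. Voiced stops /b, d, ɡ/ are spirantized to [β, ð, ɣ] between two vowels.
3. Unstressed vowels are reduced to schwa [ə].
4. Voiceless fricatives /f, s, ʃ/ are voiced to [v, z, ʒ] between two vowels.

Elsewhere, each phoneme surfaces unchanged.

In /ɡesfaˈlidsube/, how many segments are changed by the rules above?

Segments that undergo a rule: /e/ → [ə] (rule 3); /a/ → [ə] (rule 3); /u/ → [ə] (rule 3); /b/ → [β] (rule 2); /e/ → [ə] (rule 3).
All other segments surface unchanged.

5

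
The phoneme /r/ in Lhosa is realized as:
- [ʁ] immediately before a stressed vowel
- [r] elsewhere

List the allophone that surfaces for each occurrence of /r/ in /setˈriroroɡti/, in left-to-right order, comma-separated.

[ʁ], [r], [r]

Occurrence 1 (position 4): immediately before a stressed vowel → [ʁ].
Occurrence 2 (position 6): no conditioning environment matches → elsewhere allophone [r].
Occurrence 3 (position 8): no conditioning environment matches → elsewhere allophone [r].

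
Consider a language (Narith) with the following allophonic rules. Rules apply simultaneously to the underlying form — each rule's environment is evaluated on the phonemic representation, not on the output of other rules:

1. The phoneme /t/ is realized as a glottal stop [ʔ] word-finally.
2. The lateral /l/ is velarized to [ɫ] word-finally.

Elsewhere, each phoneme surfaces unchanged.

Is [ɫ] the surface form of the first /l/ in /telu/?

/l/ — between /e/ and /u/; rule 2 does not apply here → [l].
The actual realization is [l], not [ɫ].

No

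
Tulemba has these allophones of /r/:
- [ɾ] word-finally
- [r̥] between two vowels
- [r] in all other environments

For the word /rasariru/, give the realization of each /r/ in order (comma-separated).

Occurrence 1 (position 1): no conditioning environment matches → elsewhere allophone [r].
Occurrence 2 (position 5): between two vowels → [r̥].
Occurrence 3 (position 7): between two vowels → [r̥].

[r], [r̥], [r̥]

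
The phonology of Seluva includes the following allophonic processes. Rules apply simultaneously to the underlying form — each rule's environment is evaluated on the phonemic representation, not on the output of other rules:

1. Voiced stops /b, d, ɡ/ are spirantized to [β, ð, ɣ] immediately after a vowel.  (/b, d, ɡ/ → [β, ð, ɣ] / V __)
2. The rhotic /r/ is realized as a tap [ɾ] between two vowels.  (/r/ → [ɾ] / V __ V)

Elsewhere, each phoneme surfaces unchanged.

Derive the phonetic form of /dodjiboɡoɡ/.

/d/ (word-initial): rule 1 targets it, but not immediately after a vowel → unchanged [d].
/d/ meets the environment for rule 1 (immediately after a vowel) → [ð].
/b/ meets the environment for rule 1 (immediately after a vowel) → [β].
/ɡ/ (between /o/ and /o/) occurs immediately after a vowel → [ɣ] by rule 1.
/ɡ/ meets the environment for rule 1 (immediately after a vowel) → [ɣ].

[doðjiβoɣoɣ]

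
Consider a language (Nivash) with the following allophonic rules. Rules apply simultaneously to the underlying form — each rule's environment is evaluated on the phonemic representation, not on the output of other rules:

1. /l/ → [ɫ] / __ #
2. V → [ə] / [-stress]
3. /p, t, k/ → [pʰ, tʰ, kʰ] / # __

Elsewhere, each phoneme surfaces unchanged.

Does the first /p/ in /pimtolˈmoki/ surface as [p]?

/p/ meets the environment for rule 3 (word-initially) → [pʰ].
The actual realization is [pʰ], not [p].

No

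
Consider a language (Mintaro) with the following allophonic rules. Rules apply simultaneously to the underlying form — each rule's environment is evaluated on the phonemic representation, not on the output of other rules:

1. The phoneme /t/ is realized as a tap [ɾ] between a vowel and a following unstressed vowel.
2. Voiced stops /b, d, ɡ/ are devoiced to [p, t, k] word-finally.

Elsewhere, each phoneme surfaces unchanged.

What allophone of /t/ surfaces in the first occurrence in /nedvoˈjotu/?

[ɾ]

/t/ (between /o/ and /u/) occurs between a vowel and a following unstressed vowel → [ɾ] by rule 1.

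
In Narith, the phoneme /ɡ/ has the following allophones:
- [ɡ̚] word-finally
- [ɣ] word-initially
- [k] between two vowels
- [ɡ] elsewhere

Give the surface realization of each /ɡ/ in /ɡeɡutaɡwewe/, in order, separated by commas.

[ɣ], [k], [ɡ]

Occurrence 1 (position 1): word-initially → [ɣ].
Occurrence 2 (position 3): between two vowels → [k].
Occurrence 3 (position 7): no conditioning environment matches → elsewhere allophone [ɡ].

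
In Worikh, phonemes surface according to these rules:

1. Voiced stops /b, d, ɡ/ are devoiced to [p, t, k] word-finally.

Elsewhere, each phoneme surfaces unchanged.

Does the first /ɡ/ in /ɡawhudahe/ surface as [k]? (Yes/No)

No

/ɡ/ — word-initial; rule 1 does not apply here → [ɡ].
The actual realization is [ɡ], not [k].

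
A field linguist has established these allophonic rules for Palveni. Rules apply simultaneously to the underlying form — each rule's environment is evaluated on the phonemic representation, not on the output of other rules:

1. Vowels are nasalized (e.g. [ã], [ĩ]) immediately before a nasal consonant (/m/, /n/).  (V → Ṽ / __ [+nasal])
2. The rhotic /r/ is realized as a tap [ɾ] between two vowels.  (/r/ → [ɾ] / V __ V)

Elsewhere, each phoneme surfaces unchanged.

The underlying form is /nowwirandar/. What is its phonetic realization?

[nowwiɾãndar]

/o/ — between /n/ and /w/; rule 1 does not apply here → [o].
/i/ (between /w/ and /r/) fails the environment for rule 1, so it stays [i].
/r/ — between /i/ and /a/, between two vowels — surfaces as [ɾ] (rule 2).
/a/ (between /r/ and /n/) occurs before a nasal consonant → [ã] by rule 1.
/a/ (between /d/ and /r/) is in the target of rule 1 but the environment (before a nasal consonant) is not met → [a].
/r/ (word-final) fails the environment for rule 2, so it stays [r].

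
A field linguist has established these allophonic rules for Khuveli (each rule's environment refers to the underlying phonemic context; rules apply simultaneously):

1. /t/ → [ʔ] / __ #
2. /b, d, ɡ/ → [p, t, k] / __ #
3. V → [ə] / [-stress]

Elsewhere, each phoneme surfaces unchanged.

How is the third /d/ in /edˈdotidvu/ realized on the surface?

[d]

/d/ (between /i/ and /v/): rule 2 targets it, but not word-finally → unchanged [d].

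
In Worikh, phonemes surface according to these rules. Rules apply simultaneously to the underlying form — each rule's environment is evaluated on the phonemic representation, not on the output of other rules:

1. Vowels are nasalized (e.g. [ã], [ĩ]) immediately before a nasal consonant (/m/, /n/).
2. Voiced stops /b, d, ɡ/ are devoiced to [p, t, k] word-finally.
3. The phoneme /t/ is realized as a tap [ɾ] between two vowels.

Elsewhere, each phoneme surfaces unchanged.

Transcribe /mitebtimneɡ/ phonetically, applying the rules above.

[miɾebtĩmnek]

/m/ (word-initial): no rule targets it → [m].
/i/ (between /m/ and /t/) fails the environment for rule 1, so it stays [i].
Rule 3 applies to /t/ (between /i/ and /e/: between two vowels) → [ɾ].
/e/ (between /t/ and /b/) is in the target of rule 1 but the environment (before a nasal consonant) is not met → [e].
/b/ — between /e/ and /t/; rule 2 does not apply here → [b].
/t/ (between /b/ and /i/): rule 3 targets it, but not between two vowels → unchanged [t].
/i/ — between /t/ and /m/, before a nasal consonant — surfaces as [ĩ] (rule 1).
/m/ (between /i/ and /n/) is unaffected → [m].
/n/ — not in any rule's target class → [n].
/e/ (between /n/ and /ɡ/) fails the environment for rule 1, so it stays [e].
/ɡ/ (word-final) occurs word-finally → [k] by rule 2.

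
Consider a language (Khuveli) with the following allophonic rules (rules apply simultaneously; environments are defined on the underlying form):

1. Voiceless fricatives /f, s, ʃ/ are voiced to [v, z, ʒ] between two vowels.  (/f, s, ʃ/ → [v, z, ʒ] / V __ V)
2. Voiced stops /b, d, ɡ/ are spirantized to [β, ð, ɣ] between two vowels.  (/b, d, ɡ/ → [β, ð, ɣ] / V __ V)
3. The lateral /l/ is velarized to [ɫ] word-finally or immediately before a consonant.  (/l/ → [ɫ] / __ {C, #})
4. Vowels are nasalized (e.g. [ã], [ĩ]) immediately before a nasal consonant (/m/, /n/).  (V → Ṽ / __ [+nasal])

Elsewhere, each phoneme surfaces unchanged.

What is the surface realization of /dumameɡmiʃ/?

/d/ (word-initial): rule 2 targets it, but not between two vowels → unchanged [d].
Rule 4 applies to /u/ (between /d/ and /m/: before a nasal consonant) → [ũ].
/m/ (between /u/ and /a/): no rule targets it → [m].
Rule 4 applies to /a/ (between /m/ and /m/: before a nasal consonant) → [ã].
/m/ (between /a/ and /e/) is unaffected → [m].
/e/ — between /m/ and /ɡ/; rule 4 does not apply here → [e].
/ɡ/ — between /e/ and /m/; rule 2 does not apply here → [ɡ].
/m/ (between /ɡ/ and /i/) is unaffected → [m].
/i/ — between /m/ and /ʃ/; rule 4 does not apply here → [i].
/ʃ/ (word-final) fails the environment for rule 1, so it stays [ʃ].

[dũmãmeɡmiʃ]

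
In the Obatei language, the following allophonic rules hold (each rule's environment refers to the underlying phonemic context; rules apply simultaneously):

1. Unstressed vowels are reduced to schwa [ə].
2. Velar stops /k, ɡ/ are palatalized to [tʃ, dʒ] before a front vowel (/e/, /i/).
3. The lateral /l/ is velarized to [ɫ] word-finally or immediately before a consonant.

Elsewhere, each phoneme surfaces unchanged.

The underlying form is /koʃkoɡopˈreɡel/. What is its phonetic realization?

[kəʃkəɡəpˈredʒəɫ]

/k/ (word-initial): rule 2 targets it, but not before a front vowel → unchanged [k].
/o/ meets the environment for rule 1 (in an unstressed syllable) → [ə].
/k/ (between /ʃ/ and /o/) is in the target of rule 2 but the environment (before a front vowel) is not met → [k].
Rule 1 applies to /o/ (between /k/ and /ɡ/: in an unstressed syllable) → [ə].
/ɡ/ (between /o/ and /o/) is in the target of rule 2 but the environment (before a front vowel) is not met → [ɡ].
/o/ meets the environment for rule 1 (in an unstressed syllable) → [ə].
/e/ (between /r/ and /ɡ/) is in the target of rule 1 but the environment (in an unstressed syllable) is not met → [e].
/ɡ/ (between /e/ and /e/) occurs before a front vowel → [dʒ] by rule 2.
Rule 1 applies to /e/ (between /ɡ/ and /l/: in an unstressed syllable) → [ə].
/l/ — word-final, word-finally or immediately before a consonant — surfaces as [ɫ] (rule 3).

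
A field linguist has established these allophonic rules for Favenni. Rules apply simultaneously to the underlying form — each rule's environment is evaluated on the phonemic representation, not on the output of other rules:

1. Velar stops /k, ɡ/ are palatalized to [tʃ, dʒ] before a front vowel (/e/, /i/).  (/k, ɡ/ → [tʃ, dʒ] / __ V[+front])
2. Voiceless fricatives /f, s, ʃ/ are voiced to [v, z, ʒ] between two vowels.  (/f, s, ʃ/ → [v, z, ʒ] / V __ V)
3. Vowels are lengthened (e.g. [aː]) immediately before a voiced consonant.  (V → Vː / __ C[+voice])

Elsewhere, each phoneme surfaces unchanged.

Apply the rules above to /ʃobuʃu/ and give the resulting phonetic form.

[ʃoːbuʒu]

/ʃ/ (word-initial) is in the target of rule 2 but the environment (between two vowels) is not met → [ʃ].
/o/ meets the environment for rule 3 (before a voiced consonant) → [oː].
/u/ (between /b/ and /ʃ/) fails the environment for rule 3, so it stays [u].
/ʃ/ (between /u/ and /u/): between two vowels, so rule 2 applies → [ʒ].
/u/ (word-final) fails the environment for rule 3, so it stays [u].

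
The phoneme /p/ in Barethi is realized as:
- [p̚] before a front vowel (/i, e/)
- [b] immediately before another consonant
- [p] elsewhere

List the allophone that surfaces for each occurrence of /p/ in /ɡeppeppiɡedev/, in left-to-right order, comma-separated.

Occurrence 1 (position 3): immediately before another consonant → [b].
Occurrence 2 (position 4): before a front vowel (/i, e/) → [p̚].
Occurrence 3 (position 6): immediately before another consonant → [b].
Occurrence 4 (position 7): before a front vowel (/i, e/) → [p̚].

[b], [p̚], [b], [p̚]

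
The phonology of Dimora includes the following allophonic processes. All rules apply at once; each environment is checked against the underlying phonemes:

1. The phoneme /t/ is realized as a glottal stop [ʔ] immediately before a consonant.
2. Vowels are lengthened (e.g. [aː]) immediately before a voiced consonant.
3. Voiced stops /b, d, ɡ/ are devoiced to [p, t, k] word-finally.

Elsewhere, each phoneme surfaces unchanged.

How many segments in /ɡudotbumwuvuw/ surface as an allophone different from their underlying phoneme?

5

Segments that undergo a rule: /u/ → [uː] (rule 2); /t/ → [ʔ] (rule 1); /u/ → [uː] (rule 2); /u/ → [uː] (rule 2); /u/ → [uː] (rule 2).
All other segments surface unchanged.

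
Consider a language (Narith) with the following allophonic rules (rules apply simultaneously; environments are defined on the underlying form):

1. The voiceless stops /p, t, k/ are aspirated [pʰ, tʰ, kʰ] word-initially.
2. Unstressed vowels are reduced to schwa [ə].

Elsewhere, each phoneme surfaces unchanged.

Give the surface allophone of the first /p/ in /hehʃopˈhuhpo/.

[p]

/p/ — between /o/ and /h/; rule 1 does not apply here → [p].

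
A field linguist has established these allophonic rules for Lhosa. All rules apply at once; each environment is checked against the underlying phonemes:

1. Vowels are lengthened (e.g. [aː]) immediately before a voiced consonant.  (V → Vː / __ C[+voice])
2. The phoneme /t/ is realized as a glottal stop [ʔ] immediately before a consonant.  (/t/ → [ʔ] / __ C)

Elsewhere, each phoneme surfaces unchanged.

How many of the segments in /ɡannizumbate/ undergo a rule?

3

Segments that undergo a rule: /a/ → [aː] (rule 1); /i/ → [iː] (rule 1); /u/ → [uː] (rule 1).
All other segments surface unchanged.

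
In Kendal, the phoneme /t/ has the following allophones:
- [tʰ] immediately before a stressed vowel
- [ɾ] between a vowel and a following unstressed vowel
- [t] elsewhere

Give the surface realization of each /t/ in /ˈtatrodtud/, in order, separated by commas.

Occurrence 1 (position 1): immediately before a stressed vowel → [tʰ].
Occurrence 2 (position 3): no conditioning environment matches → elsewhere allophone [t].
Occurrence 3 (position 7): no conditioning environment matches → elsewhere allophone [t].

[tʰ], [t], [t]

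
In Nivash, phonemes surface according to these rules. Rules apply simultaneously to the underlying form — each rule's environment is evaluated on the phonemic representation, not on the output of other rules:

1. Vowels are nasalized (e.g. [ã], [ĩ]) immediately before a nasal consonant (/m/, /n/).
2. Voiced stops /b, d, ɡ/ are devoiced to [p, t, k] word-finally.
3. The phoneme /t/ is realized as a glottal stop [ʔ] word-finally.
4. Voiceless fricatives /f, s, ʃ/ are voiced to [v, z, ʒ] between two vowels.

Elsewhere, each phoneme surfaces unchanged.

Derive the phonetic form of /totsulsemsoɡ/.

[totsulsẽmsok]

/t/ (word-initial) is in the target of rule 3 but the environment (word-finally) is not met → [t].
/o/ (between /t/ and /t/) is in the target of rule 1 but the environment (before a nasal consonant) is not met → [o].
/t/ (between /o/ and /s/) is in the target of rule 3 but the environment (word-finally) is not met → [t].
/s/ (between /t/ and /u/): rule 4 targets it, but not between two vowels → unchanged [s].
/u/ (between /s/ and /l/): rule 1 targets it, but not before a nasal consonant → unchanged [u].
/s/ (between /l/ and /e/) fails the environment for rule 4, so it stays [s].
/e/ (between /s/ and /m/): before a nasal consonant, so rule 1 applies → [ẽ].
/s/ (between /m/ and /o/) is in the target of rule 4 but the environment (between two vowels) is not met → [s].
/o/ (between /s/ and /ɡ/): rule 1 targets it, but not before a nasal consonant → unchanged [o].
/ɡ/ — word-final, word-finally — surfaces as [k] (rule 2).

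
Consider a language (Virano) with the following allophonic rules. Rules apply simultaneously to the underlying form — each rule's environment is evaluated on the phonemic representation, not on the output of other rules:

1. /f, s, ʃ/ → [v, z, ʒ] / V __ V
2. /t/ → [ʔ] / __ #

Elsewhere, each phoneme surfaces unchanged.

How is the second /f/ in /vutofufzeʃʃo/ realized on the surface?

/f/ (between /u/ and /z/): rule 1 targets it, but not between two vowels → unchanged [f].

[f]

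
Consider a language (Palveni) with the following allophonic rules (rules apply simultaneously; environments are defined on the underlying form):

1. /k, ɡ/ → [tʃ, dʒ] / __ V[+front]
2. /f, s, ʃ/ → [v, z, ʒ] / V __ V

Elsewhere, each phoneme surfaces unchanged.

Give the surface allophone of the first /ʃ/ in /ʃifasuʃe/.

/ʃ/ — word-initial; rule 2 does not apply here → [ʃ].

[ʃ]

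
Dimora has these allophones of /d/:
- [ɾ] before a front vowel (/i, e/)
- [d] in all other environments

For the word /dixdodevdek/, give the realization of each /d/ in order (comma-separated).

Occurrence 1 (position 1): before a front vowel (/i, e/) → [ɾ].
Occurrence 2 (position 4): no conditioning environment matches → elsewhere allophone [d].
Occurrence 3 (position 6): before a front vowel (/i, e/) → [ɾ].
Occurrence 4 (position 9): before a front vowel (/i, e/) → [ɾ].

[ɾ], [d], [ɾ], [ɾ]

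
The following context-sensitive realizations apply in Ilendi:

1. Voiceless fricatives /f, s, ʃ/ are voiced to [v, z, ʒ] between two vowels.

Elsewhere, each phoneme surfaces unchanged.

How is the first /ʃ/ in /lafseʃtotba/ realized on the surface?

[ʃ]

/ʃ/ (between /e/ and /t/) fails the environment for rule 1, so it stays [ʃ].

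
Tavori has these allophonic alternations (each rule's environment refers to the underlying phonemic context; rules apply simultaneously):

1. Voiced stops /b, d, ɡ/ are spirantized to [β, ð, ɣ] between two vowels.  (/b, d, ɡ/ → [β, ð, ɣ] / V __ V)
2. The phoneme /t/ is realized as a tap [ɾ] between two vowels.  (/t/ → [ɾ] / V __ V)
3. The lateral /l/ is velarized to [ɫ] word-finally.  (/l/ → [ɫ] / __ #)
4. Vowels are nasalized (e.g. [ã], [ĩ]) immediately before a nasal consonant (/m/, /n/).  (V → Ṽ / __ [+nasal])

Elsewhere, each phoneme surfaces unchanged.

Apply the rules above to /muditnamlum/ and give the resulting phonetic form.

[muðitnãmlũm]

/m/ stays [m].
/u/ (between /m/ and /d/) is in the target of rule 4 but the environment (before a nasal consonant) is not met → [u].
Rule 1 applies to /d/ (between /u/ and /i/: between two vowels) → [ð].
/i/ (between /d/ and /t/) fails the environment for rule 4, so it stays [i].
/t/ (between /i/ and /n/) fails the environment for rule 2, so it stays [t].
/n/ (between /t/ and /a/) is unaffected → [n].
/a/ (between /n/ and /m/): before a nasal consonant, so rule 4 applies → [ã].
/m/ (between /a/ and /l/): no rule targets it → [m].
/l/ (between /m/ and /u/) fails the environment for rule 3, so it stays [l].
/u/ (between /l/ and /m/): before a nasal consonant, so rule 4 applies → [ũ].
/m/ (word-final) is unaffected → [m].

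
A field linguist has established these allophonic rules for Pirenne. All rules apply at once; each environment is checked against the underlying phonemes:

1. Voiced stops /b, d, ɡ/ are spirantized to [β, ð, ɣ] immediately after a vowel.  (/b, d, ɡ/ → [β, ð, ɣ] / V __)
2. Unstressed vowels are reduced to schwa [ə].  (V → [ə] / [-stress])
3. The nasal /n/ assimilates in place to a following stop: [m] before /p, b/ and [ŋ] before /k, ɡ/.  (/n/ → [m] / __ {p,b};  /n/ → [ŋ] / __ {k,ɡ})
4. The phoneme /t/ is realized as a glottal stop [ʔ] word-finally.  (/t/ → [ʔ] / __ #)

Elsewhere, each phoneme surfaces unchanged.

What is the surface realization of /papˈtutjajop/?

[pəpˈtutjəjəp]

/p/ (word-initial): no rule targets it → [p].
/a/ — between /p/ and /p/, in an unstressed syllable — surfaces as [ə] (rule 2).
/p/ (between /a/ and /t/) is unaffected → [p].
/t/ — between /p/ and /u/; rule 4 does not apply here → [t].
/u/ — between /t/ and /t/; rule 2 does not apply here → [u].
/t/ (between /u/ and /j/) is in the target of rule 4 but the environment (word-finally) is not met → [t].
/j/ — not in any rule's target class → [j].
/a/ (between /j/ and /j/) occurs in an unstressed syllable → [ə] by rule 2.
/j/ — not in any rule's target class → [j].
/o/ (between /j/ and /p/) occurs in an unstressed syllable → [ə] by rule 2.
/p/ stays [p].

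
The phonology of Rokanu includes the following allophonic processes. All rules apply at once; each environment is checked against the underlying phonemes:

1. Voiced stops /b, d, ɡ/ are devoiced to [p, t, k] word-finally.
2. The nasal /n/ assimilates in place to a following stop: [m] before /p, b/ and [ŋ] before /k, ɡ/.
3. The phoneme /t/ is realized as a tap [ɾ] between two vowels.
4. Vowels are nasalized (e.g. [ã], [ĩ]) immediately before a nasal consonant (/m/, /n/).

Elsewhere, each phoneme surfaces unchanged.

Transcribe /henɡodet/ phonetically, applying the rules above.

[hẽŋɡodet]

/h/ (word-initial): no rule targets it → [h].
/e/ meets the environment for rule 4 (before a nasal consonant) → [ẽ].
Rule 2 applies to /n/ (between /e/ and /ɡ/: before a labial or velar stop) → [ŋ].
/ɡ/ — between /n/ and /o/; rule 1 does not apply here → [ɡ].
/o/ (between /ɡ/ and /d/) fails the environment for rule 4, so it stays [o].
/d/ (between /o/ and /e/) is in the target of rule 1 but the environment (word-finally) is not met → [d].
/e/ (between /d/ and /t/) fails the environment for rule 4, so it stays [e].
/t/ (word-final) is in the target of rule 3 but the environment (between two vowels) is not met → [t].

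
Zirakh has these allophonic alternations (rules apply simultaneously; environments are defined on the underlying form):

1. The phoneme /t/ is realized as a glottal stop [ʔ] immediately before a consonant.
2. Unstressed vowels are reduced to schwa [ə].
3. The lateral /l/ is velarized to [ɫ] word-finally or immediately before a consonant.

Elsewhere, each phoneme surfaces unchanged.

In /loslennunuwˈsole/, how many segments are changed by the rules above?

5

Segments that undergo a rule: /o/ → [ə] (rule 2); /e/ → [ə] (rule 2); /u/ → [ə] (rule 2); /u/ → [ə] (rule 2); /e/ → [ə] (rule 2).
All other segments surface unchanged.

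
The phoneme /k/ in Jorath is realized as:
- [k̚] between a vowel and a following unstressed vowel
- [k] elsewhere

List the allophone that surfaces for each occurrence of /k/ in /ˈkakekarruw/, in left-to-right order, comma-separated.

[k], [k̚], [k̚]

Occurrence 1 (position 1): no conditioning environment matches → elsewhere allophone [k].
Occurrence 2 (position 3): between a vowel and a following unstressed vowel → [k̚].
Occurrence 3 (position 5): between a vowel and a following unstressed vowel → [k̚].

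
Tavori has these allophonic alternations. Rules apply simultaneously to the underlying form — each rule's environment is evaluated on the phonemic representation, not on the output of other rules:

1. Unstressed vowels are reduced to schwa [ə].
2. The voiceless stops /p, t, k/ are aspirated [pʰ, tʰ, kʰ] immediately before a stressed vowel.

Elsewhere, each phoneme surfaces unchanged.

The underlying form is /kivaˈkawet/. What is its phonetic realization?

/k/ — word-initial; rule 2 does not apply here → [k].
Rule 1 applies to /i/ (between /k/ and /v/: in an unstressed syllable) → [ə].
/v/ — not in any rule's target class → [v].
/a/ (between /v/ and /k/): in an unstressed syllable, so rule 1 applies → [ə].
Rule 2 applies to /k/ (between /a/ and /a/: immediately before a stressed vowel) → [kʰ].
/a/ — between /k/ and /w/; rule 1 does not apply here → [a].
/w/ — not in any rule's target class → [w].
Rule 1 applies to /e/ (between /w/ and /t/: in an unstressed syllable) → [ə].
/t/ (word-final) fails the environment for rule 2, so it stays [t].

[kəvəˈkʰawət]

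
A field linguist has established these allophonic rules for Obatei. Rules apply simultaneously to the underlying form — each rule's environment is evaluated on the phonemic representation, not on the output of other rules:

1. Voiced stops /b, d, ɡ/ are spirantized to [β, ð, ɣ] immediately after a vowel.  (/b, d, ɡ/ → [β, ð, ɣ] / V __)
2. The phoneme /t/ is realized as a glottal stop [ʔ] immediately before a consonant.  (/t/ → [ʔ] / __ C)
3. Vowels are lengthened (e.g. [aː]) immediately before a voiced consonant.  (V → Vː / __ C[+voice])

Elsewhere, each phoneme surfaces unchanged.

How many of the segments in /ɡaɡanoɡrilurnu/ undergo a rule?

Segments that undergo a rule: /a/ → [aː] (rule 3); /ɡ/ → [ɣ] (rule 1); /a/ → [aː] (rule 3); /o/ → [oː] (rule 3); /ɡ/ → [ɣ] (rule 1); /i/ → [iː] (rule 3); /u/ → [uː] (rule 3).
All other segments surface unchanged.

7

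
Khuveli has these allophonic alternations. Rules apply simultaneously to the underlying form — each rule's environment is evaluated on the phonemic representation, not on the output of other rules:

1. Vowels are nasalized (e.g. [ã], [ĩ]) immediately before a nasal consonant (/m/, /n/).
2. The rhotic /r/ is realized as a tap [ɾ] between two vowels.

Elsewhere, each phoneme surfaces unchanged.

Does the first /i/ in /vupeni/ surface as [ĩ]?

No

/i/ — word-final; rule 1 does not apply here → [i].
The actual realization is [i], not [ĩ].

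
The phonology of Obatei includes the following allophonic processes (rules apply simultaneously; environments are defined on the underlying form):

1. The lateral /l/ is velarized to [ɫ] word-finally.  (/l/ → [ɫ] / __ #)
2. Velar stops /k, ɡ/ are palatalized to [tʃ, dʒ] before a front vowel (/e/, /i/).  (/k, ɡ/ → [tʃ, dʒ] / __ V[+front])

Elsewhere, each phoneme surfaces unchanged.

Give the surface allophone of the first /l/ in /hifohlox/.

/l/ (between /h/ and /o/): rule 1 targets it, but not word-finally → unchanged [l].

[l]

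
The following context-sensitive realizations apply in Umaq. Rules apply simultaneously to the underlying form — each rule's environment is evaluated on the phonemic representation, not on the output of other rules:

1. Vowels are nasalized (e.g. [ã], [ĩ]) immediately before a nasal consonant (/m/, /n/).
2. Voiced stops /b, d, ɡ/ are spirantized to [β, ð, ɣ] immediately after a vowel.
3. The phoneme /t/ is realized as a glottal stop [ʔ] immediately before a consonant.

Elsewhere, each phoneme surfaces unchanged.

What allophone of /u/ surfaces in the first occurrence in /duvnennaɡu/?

[u]

/u/ (between /d/ and /v/) fails the environment for rule 1, so it stays [u].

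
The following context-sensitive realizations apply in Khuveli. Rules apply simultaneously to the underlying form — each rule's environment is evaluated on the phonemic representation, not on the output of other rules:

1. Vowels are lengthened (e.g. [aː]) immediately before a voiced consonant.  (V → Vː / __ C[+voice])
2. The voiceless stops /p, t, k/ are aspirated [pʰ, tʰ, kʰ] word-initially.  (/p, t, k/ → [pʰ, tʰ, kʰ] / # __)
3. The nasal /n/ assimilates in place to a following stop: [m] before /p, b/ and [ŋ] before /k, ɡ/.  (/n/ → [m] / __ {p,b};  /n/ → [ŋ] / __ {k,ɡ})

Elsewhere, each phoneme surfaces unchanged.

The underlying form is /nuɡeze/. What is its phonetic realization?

/n/ — word-initial; rule 3 does not apply here → [n].
/u/ (between /n/ and /ɡ/): before a voiced consonant, so rule 1 applies → [uː].
/e/ meets the environment for rule 1 (before a voiced consonant) → [eː].
/e/ (word-final) is in the target of rule 1 but the environment (before a voiced consonant) is not met → [e].

[nuːɡeːze]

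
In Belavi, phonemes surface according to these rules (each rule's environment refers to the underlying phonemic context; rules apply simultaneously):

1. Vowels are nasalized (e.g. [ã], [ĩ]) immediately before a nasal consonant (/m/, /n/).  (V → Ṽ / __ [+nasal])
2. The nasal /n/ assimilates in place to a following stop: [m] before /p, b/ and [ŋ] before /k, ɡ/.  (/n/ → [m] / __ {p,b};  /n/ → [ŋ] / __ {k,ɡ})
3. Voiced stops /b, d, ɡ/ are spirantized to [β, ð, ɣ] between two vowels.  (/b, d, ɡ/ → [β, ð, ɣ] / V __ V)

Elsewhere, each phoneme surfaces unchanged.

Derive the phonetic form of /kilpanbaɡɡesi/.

[kilpãmbaɡɡesi]

/k/ — not in any rule's target class → [k].
/i/ (between /k/ and /l/) fails the environment for rule 1, so it stays [i].
/l/ — not in any rule's target class → [l].
/p/ (between /l/ and /a/) is unaffected → [p].
Rule 1 applies to /a/ (between /p/ and /n/: before a nasal consonant) → [ã].
/n/ (between /a/ and /b/) occurs before a labial or velar stop → [m] by rule 2.
/b/ (between /n/ and /a/) fails the environment for rule 3, so it stays [b].
/a/ (between /b/ and /ɡ/) is in the target of rule 1 but the environment (before a nasal consonant) is not met → [a].
/ɡ/ (between /a/ and /ɡ/): rule 3 targets it, but not between two vowels → unchanged [ɡ].
/ɡ/ (between /ɡ/ and /e/): rule 3 targets it, but not between two vowels → unchanged [ɡ].
/e/ (between /ɡ/ and /s/): rule 1 targets it, but not before a nasal consonant → unchanged [e].
/s/ — not in any rule's target class → [s].
/i/ (word-final) is in the target of rule 1 but the environment (before a nasal consonant) is not met → [i].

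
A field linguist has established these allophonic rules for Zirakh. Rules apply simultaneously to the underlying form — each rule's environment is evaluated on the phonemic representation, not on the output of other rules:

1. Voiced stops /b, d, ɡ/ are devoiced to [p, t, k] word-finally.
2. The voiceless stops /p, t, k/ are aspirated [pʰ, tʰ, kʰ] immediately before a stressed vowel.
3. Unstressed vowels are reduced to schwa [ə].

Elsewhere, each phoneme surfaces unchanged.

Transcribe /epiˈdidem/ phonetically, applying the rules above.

/e/ — word-initial, in an unstressed syllable — surfaces as [ə] (rule 3).
/p/ — between /e/ and /i/; rule 2 does not apply here → [p].
/i/ — between /p/ and /d/, in an unstressed syllable — surfaces as [ə] (rule 3).
/d/ (between /i/ and /i/) is in the target of rule 1 but the environment (word-finally) is not met → [d].
/i/ (between /d/ and /d/) is in the target of rule 3 but the environment (in an unstressed syllable) is not met → [i].
/d/ (between /i/ and /e/) is in the target of rule 1 but the environment (word-finally) is not met → [d].
/e/ — between /d/ and /m/, in an unstressed syllable — surfaces as [ə] (rule 3).
/m/ (word-final): no rule targets it → [m].

[əpəˈdidəm]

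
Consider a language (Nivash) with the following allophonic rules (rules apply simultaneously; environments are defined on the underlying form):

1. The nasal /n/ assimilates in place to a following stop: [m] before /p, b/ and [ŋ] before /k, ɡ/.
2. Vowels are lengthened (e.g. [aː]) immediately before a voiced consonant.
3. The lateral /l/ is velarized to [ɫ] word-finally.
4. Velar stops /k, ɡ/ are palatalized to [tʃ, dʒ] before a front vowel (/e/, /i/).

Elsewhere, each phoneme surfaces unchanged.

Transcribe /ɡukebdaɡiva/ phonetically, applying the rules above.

[ɡutʃeːbdaːdʒiːva]

/ɡ/ (word-initial) fails the environment for rule 4, so it stays [ɡ].
/u/ — between /ɡ/ and /k/; rule 2 does not apply here → [u].
/k/ — between /u/ and /e/, before a front vowel — surfaces as [tʃ] (rule 4).
/e/ (between /k/ and /b/) occurs before a voiced consonant → [eː] by rule 2.
/a/ meets the environment for rule 2 (before a voiced consonant) → [aː].
/ɡ/ (between /a/ and /i/) occurs before a front vowel → [dʒ] by rule 4.
/i/ (between /ɡ/ and /v/) occurs before a voiced consonant → [iː] by rule 2.
/a/ (word-final) fails the environment for rule 2, so it stays [a].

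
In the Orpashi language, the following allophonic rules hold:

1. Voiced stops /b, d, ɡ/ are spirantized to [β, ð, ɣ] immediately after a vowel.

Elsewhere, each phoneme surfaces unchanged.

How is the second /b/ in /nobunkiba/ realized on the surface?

[β]

Rule 1 applies to /b/ (between /i/ and /a/: immediately after a vowel) → [β].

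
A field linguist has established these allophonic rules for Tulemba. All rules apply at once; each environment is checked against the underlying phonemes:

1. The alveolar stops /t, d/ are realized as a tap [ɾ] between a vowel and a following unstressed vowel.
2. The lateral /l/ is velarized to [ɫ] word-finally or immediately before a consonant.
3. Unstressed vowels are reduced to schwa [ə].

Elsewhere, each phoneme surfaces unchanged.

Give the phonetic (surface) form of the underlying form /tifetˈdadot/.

[təfətˈdaɾət]

/t/ (word-initial) is in the target of rule 1 but the environment (between a vowel and a following unstressed vowel) is not met → [t].
/i/ meets the environment for rule 3 (in an unstressed syllable) → [ə].
/e/ — between /f/ and /t/, in an unstressed syllable — surfaces as [ə] (rule 3).
/t/ (between /e/ and /d/) fails the environment for rule 1, so it stays [t].
/d/ — between /t/ and /a/; rule 1 does not apply here → [d].
/a/ (between /d/ and /d/) is in the target of rule 3 but the environment (in an unstressed syllable) is not met → [a].
/d/ meets the environment for rule 1 (between a vowel and a following unstressed vowel) → [ɾ].
Rule 3 applies to /o/ (between /d/ and /t/: in an unstressed syllable) → [ə].
/t/ (word-final) fails the environment for rule 1, so it stays [t].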